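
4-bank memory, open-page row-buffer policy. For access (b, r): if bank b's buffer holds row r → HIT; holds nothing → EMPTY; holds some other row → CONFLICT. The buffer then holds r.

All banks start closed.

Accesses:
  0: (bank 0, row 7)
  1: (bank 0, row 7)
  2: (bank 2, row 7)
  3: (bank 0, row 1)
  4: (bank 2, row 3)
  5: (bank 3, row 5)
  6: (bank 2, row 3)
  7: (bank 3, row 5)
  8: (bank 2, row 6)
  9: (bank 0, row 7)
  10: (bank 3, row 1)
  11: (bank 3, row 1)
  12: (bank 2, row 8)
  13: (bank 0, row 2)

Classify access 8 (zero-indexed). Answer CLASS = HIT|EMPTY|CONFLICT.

0: bank 0 row 7 — prev None → EMPTY
1: bank 0 row 7 — prev 7 → HIT
2: bank 2 row 7 — prev None → EMPTY
3: bank 0 row 1 — prev 7 → CONFLICT
4: bank 2 row 3 — prev 7 → CONFLICT
5: bank 3 row 5 — prev None → EMPTY
6: bank 2 row 3 — prev 3 → HIT
7: bank 3 row 5 — prev 5 → HIT
8: bank 2 row 6 — prev 3 → CONFLICT
9: bank 0 row 7 — prev 1 → CONFLICT
10: bank 3 row 1 — prev 5 → CONFLICT
11: bank 3 row 1 — prev 1 → HIT
12: bank 2 row 8 — prev 6 → CONFLICT
13: bank 0 row 2 — prev 7 → CONFLICT

CLASS = CONFLICT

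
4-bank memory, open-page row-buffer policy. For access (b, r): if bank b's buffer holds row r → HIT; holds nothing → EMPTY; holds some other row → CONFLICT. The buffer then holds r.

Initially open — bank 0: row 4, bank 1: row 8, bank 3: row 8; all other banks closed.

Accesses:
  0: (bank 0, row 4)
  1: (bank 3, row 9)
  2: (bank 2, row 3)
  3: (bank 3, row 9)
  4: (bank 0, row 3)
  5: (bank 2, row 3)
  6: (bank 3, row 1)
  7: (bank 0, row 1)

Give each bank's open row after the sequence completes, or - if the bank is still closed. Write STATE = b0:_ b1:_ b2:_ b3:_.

step 0: bank0 4->4 [HIT]
step 1: bank3 8->9 [CONFLICT]
step 2: bank2 None->3 [EMPTY]
step 3: bank3 9->9 [HIT]
step 4: bank0 4->3 [CONFLICT]
step 5: bank2 3->3 [HIT]
step 6: bank3 9->1 [CONFLICT]
step 7: bank0 3->1 [CONFLICT]

STATE = b0:1 b1:8 b2:3 b3:1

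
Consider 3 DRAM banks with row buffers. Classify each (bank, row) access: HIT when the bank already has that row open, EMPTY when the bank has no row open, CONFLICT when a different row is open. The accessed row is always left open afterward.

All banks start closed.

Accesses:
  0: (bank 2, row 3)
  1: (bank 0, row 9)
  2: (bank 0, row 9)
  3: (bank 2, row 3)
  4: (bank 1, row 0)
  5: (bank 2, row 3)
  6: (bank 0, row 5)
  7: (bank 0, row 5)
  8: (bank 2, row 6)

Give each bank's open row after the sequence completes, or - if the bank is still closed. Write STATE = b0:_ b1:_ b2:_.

  [0] b2 r3: no row ⇒ E
  [1] b0 r9: no row ⇒ E
  [2] b0 r9: had r9 ⇒ H
  [3] b2 r3: had r3 ⇒ H
  [4] b1 r0: no row ⇒ E
  [5] b2 r3: had r3 ⇒ H
  [6] b0 r5: had r9 ⇒ C
  [7] b0 r5: had r5 ⇒ H
  [8] b2 r6: had r3 ⇒ C

STATE = b0:5 b1:0 b2:6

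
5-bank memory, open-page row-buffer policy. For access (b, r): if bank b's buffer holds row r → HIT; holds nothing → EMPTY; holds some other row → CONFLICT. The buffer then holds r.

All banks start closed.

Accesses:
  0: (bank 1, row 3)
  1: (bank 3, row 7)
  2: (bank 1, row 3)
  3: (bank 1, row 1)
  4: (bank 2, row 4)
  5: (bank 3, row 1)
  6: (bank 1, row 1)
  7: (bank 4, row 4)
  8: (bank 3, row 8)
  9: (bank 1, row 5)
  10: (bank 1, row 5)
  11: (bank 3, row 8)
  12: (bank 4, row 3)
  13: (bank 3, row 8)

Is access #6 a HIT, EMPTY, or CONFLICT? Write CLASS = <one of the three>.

CLASS = HIT

  [0] b1 r3: no row ⇒ E
  [1] b3 r7: no row ⇒ E
  [2] b1 r3: had r3 ⇒ H
  [3] b1 r1: had r3 ⇒ C
  [4] b2 r4: no row ⇒ E
  [5] b3 r1: had r7 ⇒ C
  [6] b1 r1: had r1 ⇒ H
  [7] b4 r4: no row ⇒ E
  [8] b3 r8: had r1 ⇒ C
  [9] b1 r5: had r1 ⇒ C
  [10] b1 r5: had r5 ⇒ H
  [11] b3 r8: had r8 ⇒ H
  [12] b4 r3: had r4 ⇒ C
  [13] b3 r8: had r8 ⇒ H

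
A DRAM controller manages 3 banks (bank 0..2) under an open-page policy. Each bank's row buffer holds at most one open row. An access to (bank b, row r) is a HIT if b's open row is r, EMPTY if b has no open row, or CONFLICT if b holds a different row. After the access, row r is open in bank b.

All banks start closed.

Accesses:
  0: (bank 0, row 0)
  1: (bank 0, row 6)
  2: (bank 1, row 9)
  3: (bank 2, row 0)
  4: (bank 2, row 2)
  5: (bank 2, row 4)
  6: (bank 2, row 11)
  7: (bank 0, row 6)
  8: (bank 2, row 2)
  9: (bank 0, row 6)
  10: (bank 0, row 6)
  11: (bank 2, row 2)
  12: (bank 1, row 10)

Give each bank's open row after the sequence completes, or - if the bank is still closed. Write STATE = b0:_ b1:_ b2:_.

  [0] b0 r0: no row ⇒ E
  [1] b0 r6: had r0 ⇒ C
  [2] b1 r9: no row ⇒ E
  [3] b2 r0: no row ⇒ E
  [4] b2 r2: had r0 ⇒ C
  [5] b2 r4: had r2 ⇒ C
  [6] b2 r11: had r4 ⇒ C
  [7] b0 r6: had r6 ⇒ H
  [8] b2 r2: had r11 ⇒ C
  [9] b0 r6: had r6 ⇒ H
  [10] b0 r6: had r6 ⇒ H
  [11] b2 r2: had r2 ⇒ H
  [12] b1 r10: had r9 ⇒ C

STATE = b0:6 b1:10 b2:2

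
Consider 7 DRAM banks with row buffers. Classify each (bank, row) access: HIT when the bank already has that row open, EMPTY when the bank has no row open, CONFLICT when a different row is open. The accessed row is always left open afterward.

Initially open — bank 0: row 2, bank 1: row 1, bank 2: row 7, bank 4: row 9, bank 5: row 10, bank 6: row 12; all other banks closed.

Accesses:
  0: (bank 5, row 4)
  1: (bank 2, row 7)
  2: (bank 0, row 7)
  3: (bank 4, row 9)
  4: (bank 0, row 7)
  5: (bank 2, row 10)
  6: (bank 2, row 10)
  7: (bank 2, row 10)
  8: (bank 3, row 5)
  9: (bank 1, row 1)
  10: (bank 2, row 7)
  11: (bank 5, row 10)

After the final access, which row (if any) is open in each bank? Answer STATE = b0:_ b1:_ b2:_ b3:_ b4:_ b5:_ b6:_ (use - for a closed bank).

STATE = b0:7 b1:1 b2:7 b3:5 b4:9 b5:10 b6:12

#0 (5,4) C  (was 10)
#1 (2,7) H  (was 7)
#2 (0,7) C  (was 2)
#3 (4,9) H  (was 9)
#4 (0,7) H  (was 7)
#5 (2,10) C  (was 7)
#6 (2,10) H  (was 10)
#7 (2,10) H  (was 10)
#8 (3,5) E
#9 (1,1) H  (was 1)
#10 (2,7) C  (was 10)
#11 (5,10) C  (was 4)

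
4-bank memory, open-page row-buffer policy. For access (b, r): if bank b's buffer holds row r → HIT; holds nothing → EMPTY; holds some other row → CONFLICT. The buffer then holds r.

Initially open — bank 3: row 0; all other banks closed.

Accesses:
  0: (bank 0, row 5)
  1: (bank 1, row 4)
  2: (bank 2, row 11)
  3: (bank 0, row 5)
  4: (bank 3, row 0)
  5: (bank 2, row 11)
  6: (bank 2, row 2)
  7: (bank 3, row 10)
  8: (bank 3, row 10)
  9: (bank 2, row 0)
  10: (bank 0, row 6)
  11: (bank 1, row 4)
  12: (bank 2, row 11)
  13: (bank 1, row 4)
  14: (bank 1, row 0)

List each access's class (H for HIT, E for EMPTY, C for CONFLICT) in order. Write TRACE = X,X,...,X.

0: bank 0 row 5 — prev None → EMPTY
1: bank 1 row 4 — prev None → EMPTY
2: bank 2 row 11 — prev None → EMPTY
3: bank 0 row 5 — prev 5 → HIT
4: bank 3 row 0 — prev 0 → HIT
5: bank 2 row 11 — prev 11 → HIT
6: bank 2 row 2 — prev 11 → CONFLICT
7: bank 3 row 10 — prev 0 → CONFLICT
8: bank 3 row 10 — prev 10 → HIT
9: bank 2 row 0 — prev 2 → CONFLICT
10: bank 0 row 6 — prev 5 → CONFLICT
11: bank 1 row 4 — prev 4 → HIT
12: bank 2 row 11 — prev 0 → CONFLICT
13: bank 1 row 4 — prev 4 → HIT
14: bank 1 row 0 — prev 4 → CONFLICT

TRACE = E,E,E,H,H,H,C,C,H,C,C,H,C,H,C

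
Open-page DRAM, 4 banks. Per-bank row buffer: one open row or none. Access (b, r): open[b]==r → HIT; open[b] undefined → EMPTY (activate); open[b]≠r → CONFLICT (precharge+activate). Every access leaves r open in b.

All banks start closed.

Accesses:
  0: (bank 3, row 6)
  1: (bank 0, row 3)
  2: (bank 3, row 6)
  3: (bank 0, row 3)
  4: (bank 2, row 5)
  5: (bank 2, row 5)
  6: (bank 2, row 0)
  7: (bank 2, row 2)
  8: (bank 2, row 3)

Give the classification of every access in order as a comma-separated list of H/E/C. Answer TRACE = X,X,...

TRACE = E,E,H,H,E,H,C,C,C

0: bank 3 row 6 — prev None → EMPTY
1: bank 0 row 3 — prev None → EMPTY
2: bank 3 row 6 — prev 6 → HIT
3: bank 0 row 3 — prev 3 → HIT
4: bank 2 row 5 — prev None → EMPTY
5: bank 2 row 5 — prev 5 → HIT
6: bank 2 row 0 — prev 5 → CONFLICT
7: bank 2 row 2 — prev 0 → CONFLICT
8: bank 2 row 3 — prev 2 → CONFLICT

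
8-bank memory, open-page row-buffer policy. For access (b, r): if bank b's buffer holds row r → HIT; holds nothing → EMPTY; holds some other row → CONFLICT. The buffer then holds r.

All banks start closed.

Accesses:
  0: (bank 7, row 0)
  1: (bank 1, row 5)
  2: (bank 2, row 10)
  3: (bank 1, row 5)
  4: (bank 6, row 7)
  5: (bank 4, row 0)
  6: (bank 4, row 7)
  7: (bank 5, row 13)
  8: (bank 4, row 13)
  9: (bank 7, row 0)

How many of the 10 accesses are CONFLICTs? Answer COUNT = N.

0: bank 7 row 0 — prev None → EMPTY
1: bank 1 row 5 — prev None → EMPTY
2: bank 2 row 10 — prev None → EMPTY
3: bank 1 row 5 — prev 5 → HIT
4: bank 6 row 7 — prev None → EMPTY
5: bank 4 row 0 — prev None → EMPTY
6: bank 4 row 7 — prev 0 → CONFLICT
7: bank 5 row 13 — prev None → EMPTY
8: bank 4 row 13 — prev 7 → CONFLICT
9: bank 7 row 0 — prev 0 → HIT

COUNT = 2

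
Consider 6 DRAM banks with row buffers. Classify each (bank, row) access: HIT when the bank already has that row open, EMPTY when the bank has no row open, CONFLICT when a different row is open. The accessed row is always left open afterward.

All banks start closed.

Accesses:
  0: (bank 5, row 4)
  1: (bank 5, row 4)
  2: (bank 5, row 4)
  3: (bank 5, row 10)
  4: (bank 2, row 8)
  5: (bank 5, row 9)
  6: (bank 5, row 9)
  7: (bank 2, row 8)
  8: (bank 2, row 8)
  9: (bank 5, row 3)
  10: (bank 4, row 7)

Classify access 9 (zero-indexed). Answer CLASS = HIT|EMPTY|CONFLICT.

CLASS = CONFLICT

#0 (5,4) E
#1 (5,4) H  (was 4)
#2 (5,4) H  (was 4)
#3 (5,10) C  (was 4)
#4 (2,8) E
#5 (5,9) C  (was 10)
#6 (5,9) H  (was 9)
#7 (2,8) H  (was 8)
#8 (2,8) H  (was 8)
#9 (5,3) C  (was 9)
#10 (4,7) E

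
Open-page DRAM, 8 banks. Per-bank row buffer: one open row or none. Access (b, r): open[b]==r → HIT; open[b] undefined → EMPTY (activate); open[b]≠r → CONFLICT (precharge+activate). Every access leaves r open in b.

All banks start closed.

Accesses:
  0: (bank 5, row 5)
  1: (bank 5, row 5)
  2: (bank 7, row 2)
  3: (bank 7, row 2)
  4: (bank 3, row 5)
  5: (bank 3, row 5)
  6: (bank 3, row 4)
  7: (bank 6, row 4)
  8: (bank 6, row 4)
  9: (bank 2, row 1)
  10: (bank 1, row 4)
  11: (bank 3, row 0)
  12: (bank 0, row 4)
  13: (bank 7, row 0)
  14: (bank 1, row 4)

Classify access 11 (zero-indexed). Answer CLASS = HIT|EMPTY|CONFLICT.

CLASS = CONFLICT

0: bank 5 row 5 — prev None → EMPTY
1: bank 5 row 5 — prev 5 → HIT
2: bank 7 row 2 — prev None → EMPTY
3: bank 7 row 2 — prev 2 → HIT
4: bank 3 row 5 — prev None → EMPTY
5: bank 3 row 5 — prev 5 → HIT
6: bank 3 row 4 — prev 5 → CONFLICT
7: bank 6 row 4 — prev None → EMPTY
8: bank 6 row 4 — prev 4 → HIT
9: bank 2 row 1 — prev None → EMPTY
10: bank 1 row 4 — prev None → EMPTY
11: bank 3 row 0 — prev 4 → CONFLICT
12: bank 0 row 4 — prev None → EMPTY
13: bank 7 row 0 — prev 2 → CONFLICT
14: bank 1 row 4 — prev 4 → HIT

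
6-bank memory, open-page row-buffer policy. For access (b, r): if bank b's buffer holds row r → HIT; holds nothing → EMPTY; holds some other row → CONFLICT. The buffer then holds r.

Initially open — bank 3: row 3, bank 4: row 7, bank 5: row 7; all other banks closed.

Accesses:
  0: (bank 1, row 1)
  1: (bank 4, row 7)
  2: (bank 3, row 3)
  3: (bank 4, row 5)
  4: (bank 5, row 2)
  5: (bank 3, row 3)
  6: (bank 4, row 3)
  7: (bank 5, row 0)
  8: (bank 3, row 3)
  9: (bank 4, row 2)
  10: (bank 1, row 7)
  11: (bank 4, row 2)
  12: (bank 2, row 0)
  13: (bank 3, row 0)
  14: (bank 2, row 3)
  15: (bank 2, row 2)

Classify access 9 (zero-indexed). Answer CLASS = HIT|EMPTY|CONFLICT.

CLASS = CONFLICT

0: bank 1 row 1 — prev None → EMPTY
1: bank 4 row 7 — prev 7 → HIT
2: bank 3 row 3 — prev 3 → HIT
3: bank 4 row 5 — prev 7 → CONFLICT
4: bank 5 row 2 — prev 7 → CONFLICT
5: bank 3 row 3 — prev 3 → HIT
6: bank 4 row 3 — prev 5 → CONFLICT
7: bank 5 row 0 — prev 2 → CONFLICT
8: bank 3 row 3 — prev 3 → HIT
9: bank 4 row 2 — prev 3 → CONFLICT
10: bank 1 row 7 — prev 1 → CONFLICT
11: bank 4 row 2 — prev 2 → HIT
12: bank 2 row 0 — prev None → EMPTY
13: bank 3 row 0 — prev 3 → CONFLICT
14: bank 2 row 3 — prev 0 → CONFLICT
15: bank 2 row 2 — prev 3 → CONFLICT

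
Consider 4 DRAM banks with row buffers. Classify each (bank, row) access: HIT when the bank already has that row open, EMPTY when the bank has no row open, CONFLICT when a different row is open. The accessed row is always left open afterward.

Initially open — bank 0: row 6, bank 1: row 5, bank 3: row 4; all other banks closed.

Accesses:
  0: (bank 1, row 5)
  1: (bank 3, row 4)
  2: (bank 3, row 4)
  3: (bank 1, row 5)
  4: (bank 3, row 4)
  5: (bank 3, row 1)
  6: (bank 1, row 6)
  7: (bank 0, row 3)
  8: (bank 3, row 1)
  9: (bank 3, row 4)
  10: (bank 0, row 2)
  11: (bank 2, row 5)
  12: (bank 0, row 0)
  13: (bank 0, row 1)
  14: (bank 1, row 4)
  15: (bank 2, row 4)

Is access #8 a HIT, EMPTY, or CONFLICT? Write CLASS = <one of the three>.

  [0] b1 r5: had r5 ⇒ H
  [1] b3 r4: had r4 ⇒ H
  [2] b3 r4: had r4 ⇒ H
  [3] b1 r5: had r5 ⇒ H
  [4] b3 r4: had r4 ⇒ H
  [5] b3 r1: had r4 ⇒ C
  [6] b1 r6: had r5 ⇒ C
  [7] b0 r3: had r6 ⇒ C
  [8] b3 r1: had r1 ⇒ H
  [9] b3 r4: had r1 ⇒ C
  [10] b0 r2: had r3 ⇒ C
  [11] b2 r5: no row ⇒ E
  [12] b0 r0: had r2 ⇒ C
  [13] b0 r1: had r0 ⇒ C
  [14] b1 r4: had r6 ⇒ C
  [15] b2 r4: had r5 ⇒ C

CLASS = HIT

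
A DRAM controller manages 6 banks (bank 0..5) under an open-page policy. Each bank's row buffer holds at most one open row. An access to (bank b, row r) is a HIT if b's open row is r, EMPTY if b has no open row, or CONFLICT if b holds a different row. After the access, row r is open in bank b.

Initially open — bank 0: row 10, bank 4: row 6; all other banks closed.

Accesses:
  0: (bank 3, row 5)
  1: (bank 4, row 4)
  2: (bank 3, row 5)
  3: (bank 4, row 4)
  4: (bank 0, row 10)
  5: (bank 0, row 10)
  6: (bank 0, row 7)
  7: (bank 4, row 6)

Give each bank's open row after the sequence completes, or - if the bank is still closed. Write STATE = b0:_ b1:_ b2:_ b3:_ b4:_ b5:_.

STATE = b0:7 b1:- b2:- b3:5 b4:6 b5:-

  [0] b3 r5: no row ⇒ E
  [1] b4 r4: had r6 ⇒ C
  [2] b3 r5: had r5 ⇒ H
  [3] b4 r4: had r4 ⇒ H
  [4] b0 r10: had r10 ⇒ H
  [5] b0 r10: had r10 ⇒ H
  [6] b0 r7: had r10 ⇒ C
  [7] b4 r6: had r4 ⇒ C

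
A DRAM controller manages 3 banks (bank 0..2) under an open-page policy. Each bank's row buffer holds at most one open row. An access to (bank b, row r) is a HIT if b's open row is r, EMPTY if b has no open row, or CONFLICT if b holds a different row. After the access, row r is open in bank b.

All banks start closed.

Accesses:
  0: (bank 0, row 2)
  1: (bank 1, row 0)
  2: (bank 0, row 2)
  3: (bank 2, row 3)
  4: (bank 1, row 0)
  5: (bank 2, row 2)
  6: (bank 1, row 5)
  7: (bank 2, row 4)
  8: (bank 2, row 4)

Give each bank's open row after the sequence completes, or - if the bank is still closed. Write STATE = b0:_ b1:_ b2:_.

STATE = b0:2 b1:5 b2:4

0: bank 0 row 2 — prev None → EMPTY
1: bank 1 row 0 — prev None → EMPTY
2: bank 0 row 2 — prev 2 → HIT
3: bank 2 row 3 — prev None → EMPTY
4: bank 1 row 0 — prev 0 → HIT
5: bank 2 row 2 — prev 3 → CONFLICT
6: bank 1 row 5 — prev 0 → CONFLICT
7: bank 2 row 4 — prev 2 → CONFLICT
8: bank 2 row 4 — prev 4 → HIT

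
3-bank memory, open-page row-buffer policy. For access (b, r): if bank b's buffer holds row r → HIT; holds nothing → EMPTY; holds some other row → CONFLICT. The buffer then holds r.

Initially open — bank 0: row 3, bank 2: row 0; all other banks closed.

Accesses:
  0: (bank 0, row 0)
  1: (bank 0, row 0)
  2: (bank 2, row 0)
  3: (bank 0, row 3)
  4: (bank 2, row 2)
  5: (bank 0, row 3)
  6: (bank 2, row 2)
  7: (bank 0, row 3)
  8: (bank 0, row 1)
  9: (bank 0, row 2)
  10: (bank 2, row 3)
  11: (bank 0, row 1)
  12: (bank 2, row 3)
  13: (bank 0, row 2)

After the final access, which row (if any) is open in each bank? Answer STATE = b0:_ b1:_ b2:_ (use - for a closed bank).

STATE = b0:2 b1:- b2:3

  [0] b0 r0: had r3 ⇒ C
  [1] b0 r0: had r0 ⇒ H
  [2] b2 r0: had r0 ⇒ H
  [3] b0 r3: had r0 ⇒ C
  [4] b2 r2: had r0 ⇒ C
  [5] b0 r3: had r3 ⇒ H
  [6] b2 r2: had r2 ⇒ H
  [7] b0 r3: had r3 ⇒ H
  [8] b0 r1: had r3 ⇒ C
  [9] b0 r2: had r1 ⇒ C
  [10] b2 r3: had r2 ⇒ C
  [11] b0 r1: had r2 ⇒ C
  [12] b2 r3: had r3 ⇒ H
  [13] b0 r2: had r1 ⇒ C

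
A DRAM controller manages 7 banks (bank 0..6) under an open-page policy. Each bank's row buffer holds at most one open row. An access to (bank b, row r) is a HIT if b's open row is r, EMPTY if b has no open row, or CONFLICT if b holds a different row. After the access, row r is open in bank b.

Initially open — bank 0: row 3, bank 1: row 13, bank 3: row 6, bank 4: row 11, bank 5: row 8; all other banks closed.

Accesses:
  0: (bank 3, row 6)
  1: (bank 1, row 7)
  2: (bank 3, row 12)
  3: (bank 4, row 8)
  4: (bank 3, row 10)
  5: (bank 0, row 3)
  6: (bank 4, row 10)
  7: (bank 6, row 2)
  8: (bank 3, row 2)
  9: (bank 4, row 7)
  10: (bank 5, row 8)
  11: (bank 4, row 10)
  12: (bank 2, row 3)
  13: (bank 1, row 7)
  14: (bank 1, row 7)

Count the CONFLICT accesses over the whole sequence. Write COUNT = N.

step 0: bank3 6->6 [HIT]
step 1: bank1 13->7 [CONFLICT]
step 2: bank3 6->12 [CONFLICT]
step 3: bank4 11->8 [CONFLICT]
step 4: bank3 12->10 [CONFLICT]
step 5: bank0 3->3 [HIT]
step 6: bank4 8->10 [CONFLICT]
step 7: bank6 None->2 [EMPTY]
step 8: bank3 10->2 [CONFLICT]
step 9: bank4 10->7 [CONFLICT]
step 10: bank5 8->8 [HIT]
step 11: bank4 7->10 [CONFLICT]
step 12: bank2 None->3 [EMPTY]
step 13: bank1 7->7 [HIT]
step 14: bank1 7->7 [HIT]

COUNT = 8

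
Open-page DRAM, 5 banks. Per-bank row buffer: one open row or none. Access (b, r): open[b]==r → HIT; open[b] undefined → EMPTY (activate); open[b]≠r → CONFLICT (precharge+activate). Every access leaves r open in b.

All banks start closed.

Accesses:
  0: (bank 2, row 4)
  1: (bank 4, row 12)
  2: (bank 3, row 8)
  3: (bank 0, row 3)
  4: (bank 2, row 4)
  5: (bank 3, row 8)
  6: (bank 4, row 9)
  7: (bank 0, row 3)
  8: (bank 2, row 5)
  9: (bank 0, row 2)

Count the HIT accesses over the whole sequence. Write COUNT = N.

COUNT = 3

  [0] b2 r4: no row ⇒ E
  [1] b4 r12: no row ⇒ E
  [2] b3 r8: no row ⇒ E
  [3] b0 r3: no row ⇒ E
  [4] b2 r4: had r4 ⇒ H
  [5] b3 r8: had r8 ⇒ H
  [6] b4 r9: had r12 ⇒ C
  [7] b0 r3: had r3 ⇒ H
  [8] b2 r5: had r4 ⇒ C
  [9] b0 r2: had r3 ⇒ C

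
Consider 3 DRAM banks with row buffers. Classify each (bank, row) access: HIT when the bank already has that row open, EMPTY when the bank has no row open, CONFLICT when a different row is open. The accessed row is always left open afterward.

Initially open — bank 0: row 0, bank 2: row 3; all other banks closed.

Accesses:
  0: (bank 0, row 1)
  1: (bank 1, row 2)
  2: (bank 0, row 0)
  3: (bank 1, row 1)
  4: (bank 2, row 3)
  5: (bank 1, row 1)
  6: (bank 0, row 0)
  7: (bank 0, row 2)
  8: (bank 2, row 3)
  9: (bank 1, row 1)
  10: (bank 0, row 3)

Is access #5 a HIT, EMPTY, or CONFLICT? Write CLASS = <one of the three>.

CLASS = HIT

step 0: bank0 0->1 [CONFLICT]
step 1: bank1 None->2 [EMPTY]
step 2: bank0 1->0 [CONFLICT]
step 3: bank1 2->1 [CONFLICT]
step 4: bank2 3->3 [HIT]
step 5: bank1 1->1 [HIT]
step 6: bank0 0->0 [HIT]
step 7: bank0 0->2 [CONFLICT]
step 8: bank2 3->3 [HIT]
step 9: bank1 1->1 [HIT]
step 10: bank0 2->3 [CONFLICT]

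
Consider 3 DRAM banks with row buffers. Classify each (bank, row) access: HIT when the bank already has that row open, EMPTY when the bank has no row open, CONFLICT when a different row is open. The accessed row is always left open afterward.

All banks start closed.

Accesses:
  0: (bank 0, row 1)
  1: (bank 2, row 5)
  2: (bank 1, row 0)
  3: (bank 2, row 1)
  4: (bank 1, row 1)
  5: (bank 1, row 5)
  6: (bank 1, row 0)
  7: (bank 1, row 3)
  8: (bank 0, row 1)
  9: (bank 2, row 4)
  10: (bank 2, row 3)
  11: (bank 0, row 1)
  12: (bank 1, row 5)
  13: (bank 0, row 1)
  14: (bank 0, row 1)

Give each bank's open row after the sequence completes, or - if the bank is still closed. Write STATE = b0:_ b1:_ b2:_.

  [0] b0 r1: no row ⇒ E
  [1] b2 r5: no row ⇒ E
  [2] b1 r0: no row ⇒ E
  [3] b2 r1: had r5 ⇒ C
  [4] b1 r1: had r0 ⇒ C
  [5] b1 r5: had r1 ⇒ C
  [6] b1 r0: had r5 ⇒ C
  [7] b1 r3: had r0 ⇒ C
  [8] b0 r1: had r1 ⇒ H
  [9] b2 r4: had r1 ⇒ C
  [10] b2 r3: had r4 ⇒ C
  [11] b0 r1: had r1 ⇒ H
  [12] b1 r5: had r3 ⇒ C
  [13] b0 r1: had r1 ⇒ H
  [14] b0 r1: had r1 ⇒ H

STATE = b0:1 b1:5 b2:3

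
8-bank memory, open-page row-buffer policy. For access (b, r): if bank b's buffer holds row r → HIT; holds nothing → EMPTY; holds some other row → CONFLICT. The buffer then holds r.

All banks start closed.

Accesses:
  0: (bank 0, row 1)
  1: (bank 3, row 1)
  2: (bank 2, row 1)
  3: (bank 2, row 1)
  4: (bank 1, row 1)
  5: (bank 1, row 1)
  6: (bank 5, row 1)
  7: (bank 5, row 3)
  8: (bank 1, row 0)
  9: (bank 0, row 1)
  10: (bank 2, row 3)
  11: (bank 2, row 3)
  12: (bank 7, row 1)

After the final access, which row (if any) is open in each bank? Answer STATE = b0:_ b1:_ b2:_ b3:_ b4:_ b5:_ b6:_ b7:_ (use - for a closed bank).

STATE = b0:1 b1:0 b2:3 b3:1 b4:- b5:3 b6:- b7:1

0: bank 0 row 1 — prev None → EMPTY
1: bank 3 row 1 — prev None → EMPTY
2: bank 2 row 1 — prev None → EMPTY
3: bank 2 row 1 — prev 1 → HIT
4: bank 1 row 1 — prev None → EMPTY
5: bank 1 row 1 — prev 1 → HIT
6: bank 5 row 1 — prev None → EMPTY
7: bank 5 row 3 — prev 1 → CONFLICT
8: bank 1 row 0 — prev 1 → CONFLICT
9: bank 0 row 1 — prev 1 → HIT
10: bank 2 row 3 — prev 1 → CONFLICT
11: bank 2 row 3 — prev 3 → HIT
12: bank 7 row 1 — prev None → EMPTY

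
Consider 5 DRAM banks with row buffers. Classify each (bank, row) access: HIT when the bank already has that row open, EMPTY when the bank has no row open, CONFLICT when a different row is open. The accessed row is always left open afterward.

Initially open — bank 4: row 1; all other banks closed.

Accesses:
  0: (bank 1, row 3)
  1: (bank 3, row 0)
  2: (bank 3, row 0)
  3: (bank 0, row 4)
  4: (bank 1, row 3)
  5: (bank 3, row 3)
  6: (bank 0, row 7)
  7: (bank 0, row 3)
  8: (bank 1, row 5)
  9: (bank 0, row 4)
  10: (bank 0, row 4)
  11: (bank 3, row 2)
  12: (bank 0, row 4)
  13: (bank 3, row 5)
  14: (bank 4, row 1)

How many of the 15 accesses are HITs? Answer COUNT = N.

COUNT = 5

step 0: bank1 None->3 [EMPTY]
step 1: bank3 None->0 [EMPTY]
step 2: bank3 0->0 [HIT]
step 3: bank0 None->4 [EMPTY]
step 4: bank1 3->3 [HIT]
step 5: bank3 0->3 [CONFLICT]
step 6: bank0 4->7 [CONFLICT]
step 7: bank0 7->3 [CONFLICT]
step 8: bank1 3->5 [CONFLICT]
step 9: bank0 3->4 [CONFLICT]
step 10: bank0 4->4 [HIT]
step 11: bank3 3->2 [CONFLICT]
step 12: bank0 4->4 [HIT]
step 13: bank3 2->5 [CONFLICT]
step 14: bank4 1->1 [HIT]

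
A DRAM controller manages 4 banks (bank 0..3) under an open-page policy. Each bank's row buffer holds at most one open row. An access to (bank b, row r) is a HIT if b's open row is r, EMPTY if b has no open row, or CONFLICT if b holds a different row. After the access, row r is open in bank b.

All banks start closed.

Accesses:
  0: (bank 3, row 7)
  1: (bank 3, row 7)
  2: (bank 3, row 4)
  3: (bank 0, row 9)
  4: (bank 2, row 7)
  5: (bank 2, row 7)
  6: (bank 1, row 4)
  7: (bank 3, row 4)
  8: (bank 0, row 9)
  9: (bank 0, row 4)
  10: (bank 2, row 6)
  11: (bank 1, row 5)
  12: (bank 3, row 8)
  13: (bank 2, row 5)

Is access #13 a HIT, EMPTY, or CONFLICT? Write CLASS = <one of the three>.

step 0: bank3 None->7 [EMPTY]
step 1: bank3 7->7 [HIT]
step 2: bank3 7->4 [CONFLICT]
step 3: bank0 None->9 [EMPTY]
step 4: bank2 None->7 [EMPTY]
step 5: bank2 7->7 [HIT]
step 6: bank1 None->4 [EMPTY]
step 7: bank3 4->4 [HIT]
step 8: bank0 9->9 [HIT]
step 9: bank0 9->4 [CONFLICT]
step 10: bank2 7->6 [CONFLICT]
step 11: bank1 4->5 [CONFLICT]
step 12: bank3 4->8 [CONFLICT]
step 13: bank2 6->5 [CONFLICT]

CLASS = CONFLICT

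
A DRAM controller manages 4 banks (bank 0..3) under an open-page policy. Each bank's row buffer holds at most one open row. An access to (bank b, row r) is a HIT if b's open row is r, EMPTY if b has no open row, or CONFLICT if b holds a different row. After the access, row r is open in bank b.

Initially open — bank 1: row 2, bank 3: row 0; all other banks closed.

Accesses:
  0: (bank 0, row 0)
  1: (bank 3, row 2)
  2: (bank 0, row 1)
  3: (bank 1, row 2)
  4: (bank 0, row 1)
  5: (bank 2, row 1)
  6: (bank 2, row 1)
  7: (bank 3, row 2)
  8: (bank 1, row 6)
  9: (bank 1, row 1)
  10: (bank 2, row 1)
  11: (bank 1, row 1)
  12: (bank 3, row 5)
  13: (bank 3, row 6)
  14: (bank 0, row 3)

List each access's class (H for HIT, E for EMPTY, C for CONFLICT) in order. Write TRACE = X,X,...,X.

TRACE = E,C,C,H,H,E,H,H,C,C,H,H,C,C,C

step 0: bank0 None->0 [EMPTY]
step 1: bank3 0->2 [CONFLICT]
step 2: bank0 0->1 [CONFLICT]
step 3: bank1 2->2 [HIT]
step 4: bank0 1->1 [HIT]
step 5: bank2 None->1 [EMPTY]
step 6: bank2 1->1 [HIT]
step 7: bank3 2->2 [HIT]
step 8: bank1 2->6 [CONFLICT]
step 9: bank1 6->1 [CONFLICT]
step 10: bank2 1->1 [HIT]
step 11: bank1 1->1 [HIT]
step 12: bank3 2->5 [CONFLICT]
step 13: bank3 5->6 [CONFLICT]
step 14: bank0 1->3 [CONFLICT]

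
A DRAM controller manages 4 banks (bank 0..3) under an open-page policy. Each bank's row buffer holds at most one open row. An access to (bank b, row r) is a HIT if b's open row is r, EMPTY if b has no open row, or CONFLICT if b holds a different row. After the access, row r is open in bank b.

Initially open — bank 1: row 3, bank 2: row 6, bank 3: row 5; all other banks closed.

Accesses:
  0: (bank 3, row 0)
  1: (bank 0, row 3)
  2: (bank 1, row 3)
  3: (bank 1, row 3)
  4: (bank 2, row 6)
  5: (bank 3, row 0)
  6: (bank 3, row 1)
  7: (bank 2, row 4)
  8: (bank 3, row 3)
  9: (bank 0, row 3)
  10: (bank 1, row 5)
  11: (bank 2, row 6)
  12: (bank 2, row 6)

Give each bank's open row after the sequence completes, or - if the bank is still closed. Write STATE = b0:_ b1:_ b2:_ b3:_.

step 0: bank3 5->0 [CONFLICT]
step 1: bank0 None->3 [EMPTY]
step 2: bank1 3->3 [HIT]
step 3: bank1 3->3 [HIT]
step 4: bank2 6->6 [HIT]
step 5: bank3 0->0 [HIT]
step 6: bank3 0->1 [CONFLICT]
step 7: bank2 6->4 [CONFLICT]
step 8: bank3 1->3 [CONFLICT]
step 9: bank0 3->3 [HIT]
step 10: bank1 3->5 [CONFLICT]
step 11: bank2 4->6 [CONFLICT]
step 12: bank2 6->6 [HIT]

STATE = b0:3 b1:5 b2:6 b3:3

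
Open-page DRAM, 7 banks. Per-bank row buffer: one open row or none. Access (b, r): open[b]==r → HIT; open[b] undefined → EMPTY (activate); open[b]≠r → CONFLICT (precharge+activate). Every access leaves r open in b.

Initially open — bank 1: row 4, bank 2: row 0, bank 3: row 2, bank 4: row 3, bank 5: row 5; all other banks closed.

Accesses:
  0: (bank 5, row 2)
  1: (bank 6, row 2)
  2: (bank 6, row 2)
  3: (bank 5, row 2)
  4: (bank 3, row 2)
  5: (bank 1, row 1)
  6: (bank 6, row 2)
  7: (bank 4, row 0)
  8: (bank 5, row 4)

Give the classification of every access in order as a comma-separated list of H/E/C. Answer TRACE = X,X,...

0: bank 5 row 2 — prev 5 → CONFLICT
1: bank 6 row 2 — prev None → EMPTY
2: bank 6 row 2 — prev 2 → HIT
3: bank 5 row 2 — prev 2 → HIT
4: bank 3 row 2 — prev 2 → HIT
5: bank 1 row 1 — prev 4 → CONFLICT
6: bank 6 row 2 — prev 2 → HIT
7: bank 4 row 0 — prev 3 → CONFLICT
8: bank 5 row 4 — prev 2 → CONFLICT

TRACE = C,E,H,H,H,C,H,C,C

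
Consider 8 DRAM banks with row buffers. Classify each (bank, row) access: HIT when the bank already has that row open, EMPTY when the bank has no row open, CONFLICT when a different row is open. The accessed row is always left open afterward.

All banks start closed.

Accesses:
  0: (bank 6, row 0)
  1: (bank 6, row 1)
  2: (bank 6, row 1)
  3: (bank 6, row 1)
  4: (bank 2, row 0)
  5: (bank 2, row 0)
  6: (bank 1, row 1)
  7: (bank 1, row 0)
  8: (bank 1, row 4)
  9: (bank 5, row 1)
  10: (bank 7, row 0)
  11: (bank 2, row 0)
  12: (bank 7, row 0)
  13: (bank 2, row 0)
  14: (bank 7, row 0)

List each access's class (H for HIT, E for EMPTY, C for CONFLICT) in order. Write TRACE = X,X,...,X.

#0 (6,0) E
#1 (6,1) C  (was 0)
#2 (6,1) H  (was 1)
#3 (6,1) H  (was 1)
#4 (2,0) E
#5 (2,0) H  (was 0)
#6 (1,1) E
#7 (1,0) C  (was 1)
#8 (1,4) C  (was 0)
#9 (5,1) E
#10 (7,0) E
#11 (2,0) H  (was 0)
#12 (7,0) H  (was 0)
#13 (2,0) H  (was 0)
#14 (7,0) H  (was 0)

TRACE = E,C,H,H,E,H,E,C,C,E,E,H,H,H,H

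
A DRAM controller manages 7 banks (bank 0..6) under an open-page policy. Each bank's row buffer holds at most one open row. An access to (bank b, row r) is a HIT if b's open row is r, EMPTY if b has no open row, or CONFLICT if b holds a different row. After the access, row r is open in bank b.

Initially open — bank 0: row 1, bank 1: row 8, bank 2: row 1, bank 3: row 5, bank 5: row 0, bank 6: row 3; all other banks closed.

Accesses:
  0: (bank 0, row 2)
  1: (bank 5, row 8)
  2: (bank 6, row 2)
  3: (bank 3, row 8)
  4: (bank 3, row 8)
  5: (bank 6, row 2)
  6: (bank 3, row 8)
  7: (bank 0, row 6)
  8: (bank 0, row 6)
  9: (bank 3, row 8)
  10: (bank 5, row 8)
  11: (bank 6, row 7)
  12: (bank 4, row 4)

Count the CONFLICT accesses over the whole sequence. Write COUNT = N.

COUNT = 6

  [0] b0 r2: had r1 ⇒ C
  [1] b5 r8: had r0 ⇒ C
  [2] b6 r2: had r3 ⇒ C
  [3] b3 r8: had r5 ⇒ C
  [4] b3 r8: had r8 ⇒ H
  [5] b6 r2: had r2 ⇒ H
  [6] b3 r8: had r8 ⇒ H
  [7] b0 r6: had r2 ⇒ C
  [8] b0 r6: had r6 ⇒ H
  [9] b3 r8: had r8 ⇒ H
  [10] b5 r8: had r8 ⇒ H
  [11] b6 r7: had r2 ⇒ C
  [12] b4 r4: no row ⇒ E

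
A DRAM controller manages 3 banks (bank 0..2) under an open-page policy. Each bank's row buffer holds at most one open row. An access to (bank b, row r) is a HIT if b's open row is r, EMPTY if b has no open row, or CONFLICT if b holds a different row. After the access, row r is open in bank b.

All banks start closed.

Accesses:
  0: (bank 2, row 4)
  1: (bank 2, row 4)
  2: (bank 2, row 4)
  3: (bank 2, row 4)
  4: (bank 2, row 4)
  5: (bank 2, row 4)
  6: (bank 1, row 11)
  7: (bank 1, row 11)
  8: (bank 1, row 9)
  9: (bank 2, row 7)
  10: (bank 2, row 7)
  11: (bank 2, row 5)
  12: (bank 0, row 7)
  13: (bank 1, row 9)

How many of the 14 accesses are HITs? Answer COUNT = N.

COUNT = 8

0: bank 2 row 4 — prev None → EMPTY
1: bank 2 row 4 — prev 4 → HIT
2: bank 2 row 4 — prev 4 → HIT
3: bank 2 row 4 — prev 4 → HIT
4: bank 2 row 4 — prev 4 → HIT
5: bank 2 row 4 — prev 4 → HIT
6: bank 1 row 11 — prev None → EMPTY
7: bank 1 row 11 — prev 11 → HIT
8: bank 1 row 9 — prev 11 → CONFLICT
9: bank 2 row 7 — prev 4 → CONFLICT
10: bank 2 row 7 — prev 7 → HIT
11: bank 2 row 5 — prev 7 → CONFLICT
12: bank 0 row 7 — prev None → EMPTY
13: bank 1 row 9 — prev 9 → HIT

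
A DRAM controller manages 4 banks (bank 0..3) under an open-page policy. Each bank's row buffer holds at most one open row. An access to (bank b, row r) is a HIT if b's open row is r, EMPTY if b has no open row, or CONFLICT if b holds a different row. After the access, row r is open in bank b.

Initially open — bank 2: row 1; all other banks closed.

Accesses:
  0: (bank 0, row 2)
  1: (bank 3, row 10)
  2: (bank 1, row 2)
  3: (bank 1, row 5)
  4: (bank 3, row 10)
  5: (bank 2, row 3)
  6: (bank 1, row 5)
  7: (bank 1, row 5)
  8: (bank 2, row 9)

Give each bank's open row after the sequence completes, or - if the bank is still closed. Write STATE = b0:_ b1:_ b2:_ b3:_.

STATE = b0:2 b1:5 b2:9 b3:10

step 0: bank0 None->2 [EMPTY]
step 1: bank3 None->10 [EMPTY]
step 2: bank1 None->2 [EMPTY]
step 3: bank1 2->5 [CONFLICT]
step 4: bank3 10->10 [HIT]
step 5: bank2 1->3 [CONFLICT]
step 6: bank1 5->5 [HIT]
step 7: bank1 5->5 [HIT]
step 8: bank2 3->9 [CONFLICT]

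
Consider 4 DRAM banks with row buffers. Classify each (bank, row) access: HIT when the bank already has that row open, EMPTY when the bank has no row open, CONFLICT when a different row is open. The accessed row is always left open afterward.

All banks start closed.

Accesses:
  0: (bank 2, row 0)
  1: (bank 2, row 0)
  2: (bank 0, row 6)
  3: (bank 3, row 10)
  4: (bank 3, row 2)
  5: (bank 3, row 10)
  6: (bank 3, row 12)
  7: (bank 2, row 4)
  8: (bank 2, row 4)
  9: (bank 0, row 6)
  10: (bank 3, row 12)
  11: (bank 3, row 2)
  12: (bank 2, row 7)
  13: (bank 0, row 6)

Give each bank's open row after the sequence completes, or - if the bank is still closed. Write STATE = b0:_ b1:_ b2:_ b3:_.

STATE = b0:6 b1:- b2:7 b3:2

0: bank 2 row 0 — prev None → EMPTY
1: bank 2 row 0 — prev 0 → HIT
2: bank 0 row 6 — prev None → EMPTY
3: bank 3 row 10 — prev None → EMPTY
4: bank 3 row 2 — prev 10 → CONFLICT
5: bank 3 row 10 — prev 2 → CONFLICT
6: bank 3 row 12 — prev 10 → CONFLICT
7: bank 2 row 4 — prev 0 → CONFLICT
8: bank 2 row 4 — prev 4 → HIT
9: bank 0 row 6 — prev 6 → HIT
10: bank 3 row 12 — prev 12 → HIT
11: bank 3 row 2 — prev 12 → CONFLICT
12: bank 2 row 7 — prev 4 → CONFLICT
13: bank 0 row 6 — prev 6 → HIT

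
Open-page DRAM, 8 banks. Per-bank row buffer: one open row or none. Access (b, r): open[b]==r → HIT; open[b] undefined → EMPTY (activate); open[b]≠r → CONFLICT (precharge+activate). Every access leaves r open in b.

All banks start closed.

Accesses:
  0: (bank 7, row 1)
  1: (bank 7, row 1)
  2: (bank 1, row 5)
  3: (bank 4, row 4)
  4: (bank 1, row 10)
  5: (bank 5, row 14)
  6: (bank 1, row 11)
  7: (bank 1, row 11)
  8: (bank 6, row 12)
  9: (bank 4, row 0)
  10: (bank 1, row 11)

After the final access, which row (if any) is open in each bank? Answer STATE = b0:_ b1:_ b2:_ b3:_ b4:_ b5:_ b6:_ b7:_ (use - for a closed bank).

  [0] b7 r1: no row ⇒ E
  [1] b7 r1: had r1 ⇒ H
  [2] b1 r5: no row ⇒ E
  [3] b4 r4: no row ⇒ E
  [4] b1 r10: had r5 ⇒ C
  [5] b5 r14: no row ⇒ E
  [6] b1 r11: had r10 ⇒ C
  [7] b1 r11: had r11 ⇒ H
  [8] b6 r12: no row ⇒ E
  [9] b4 r0: had r4 ⇒ C
  [10] b1 r11: had r11 ⇒ H

STATE = b0:- b1:11 b2:- b3:- b4:0 b5:14 b6:12 b7:1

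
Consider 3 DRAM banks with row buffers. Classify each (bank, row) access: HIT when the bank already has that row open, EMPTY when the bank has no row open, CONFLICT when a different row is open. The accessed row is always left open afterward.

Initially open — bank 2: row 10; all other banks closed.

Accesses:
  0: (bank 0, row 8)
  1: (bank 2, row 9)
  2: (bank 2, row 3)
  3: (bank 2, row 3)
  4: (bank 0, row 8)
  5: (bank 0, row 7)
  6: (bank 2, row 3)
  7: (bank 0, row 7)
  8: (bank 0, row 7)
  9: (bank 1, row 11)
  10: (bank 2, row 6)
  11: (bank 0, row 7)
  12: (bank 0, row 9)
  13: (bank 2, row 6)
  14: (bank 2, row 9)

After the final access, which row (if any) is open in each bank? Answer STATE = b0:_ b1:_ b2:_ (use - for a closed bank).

#0 (0,8) E
#1 (2,9) C  (was 10)
#2 (2,3) C  (was 9)
#3 (2,3) H  (was 3)
#4 (0,8) H  (was 8)
#5 (0,7) C  (was 8)
#6 (2,3) H  (was 3)
#7 (0,7) H  (was 7)
#8 (0,7) H  (was 7)
#9 (1,11) E
#10 (2,6) C  (was 3)
#11 (0,7) H  (was 7)
#12 (0,9) C  (was 7)
#13 (2,6) H  (was 6)
#14 (2,9) C  (was 6)

STATE = b0:9 b1:11 b2:9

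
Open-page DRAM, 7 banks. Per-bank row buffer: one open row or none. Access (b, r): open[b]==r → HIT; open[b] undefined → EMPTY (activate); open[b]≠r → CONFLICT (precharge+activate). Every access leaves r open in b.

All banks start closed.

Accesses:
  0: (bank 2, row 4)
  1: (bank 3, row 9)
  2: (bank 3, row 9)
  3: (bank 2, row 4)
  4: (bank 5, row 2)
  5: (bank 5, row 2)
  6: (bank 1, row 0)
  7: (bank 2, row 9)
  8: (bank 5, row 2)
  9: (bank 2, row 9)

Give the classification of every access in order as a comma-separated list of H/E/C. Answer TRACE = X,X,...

TRACE = E,E,H,H,E,H,E,C,H,H

step 0: bank2 None->4 [EMPTY]
step 1: bank3 None->9 [EMPTY]
step 2: bank3 9->9 [HIT]
step 3: bank2 4->4 [HIT]
step 4: bank5 None->2 [EMPTY]
step 5: bank5 2->2 [HIT]
step 6: bank1 None->0 [EMPTY]
step 7: bank2 4->9 [CONFLICT]
step 8: bank5 2->2 [HIT]
step 9: bank2 9->9 [HIT]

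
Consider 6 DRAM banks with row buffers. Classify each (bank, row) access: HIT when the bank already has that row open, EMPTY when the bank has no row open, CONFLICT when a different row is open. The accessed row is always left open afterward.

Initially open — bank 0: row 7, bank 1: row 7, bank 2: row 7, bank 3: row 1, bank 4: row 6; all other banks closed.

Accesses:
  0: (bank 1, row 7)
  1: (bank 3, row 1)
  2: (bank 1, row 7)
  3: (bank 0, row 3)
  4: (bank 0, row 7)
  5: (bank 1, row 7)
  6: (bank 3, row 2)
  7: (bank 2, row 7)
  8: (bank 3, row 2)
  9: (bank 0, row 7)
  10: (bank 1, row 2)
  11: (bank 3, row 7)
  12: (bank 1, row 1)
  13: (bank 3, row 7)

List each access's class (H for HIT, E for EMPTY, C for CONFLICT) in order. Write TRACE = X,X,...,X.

TRACE = H,H,H,C,C,H,C,H,H,H,C,C,C,H

0: bank 1 row 7 — prev 7 → HIT
1: bank 3 row 1 — prev 1 → HIT
2: bank 1 row 7 — prev 7 → HIT
3: bank 0 row 3 — prev 7 → CONFLICT
4: bank 0 row 7 — prev 3 → CONFLICT
5: bank 1 row 7 — prev 7 → HIT
6: bank 3 row 2 — prev 1 → CONFLICT
7: bank 2 row 7 — prev 7 → HIT
8: bank 3 row 2 — prev 2 → HIT
9: bank 0 row 7 — prev 7 → HIT
10: bank 1 row 2 — prev 7 → CONFLICT
11: bank 3 row 7 — prev 2 → CONFLICT
12: bank 1 row 1 — prev 2 → CONFLICT
13: bank 3 row 7 — prev 7 → HIT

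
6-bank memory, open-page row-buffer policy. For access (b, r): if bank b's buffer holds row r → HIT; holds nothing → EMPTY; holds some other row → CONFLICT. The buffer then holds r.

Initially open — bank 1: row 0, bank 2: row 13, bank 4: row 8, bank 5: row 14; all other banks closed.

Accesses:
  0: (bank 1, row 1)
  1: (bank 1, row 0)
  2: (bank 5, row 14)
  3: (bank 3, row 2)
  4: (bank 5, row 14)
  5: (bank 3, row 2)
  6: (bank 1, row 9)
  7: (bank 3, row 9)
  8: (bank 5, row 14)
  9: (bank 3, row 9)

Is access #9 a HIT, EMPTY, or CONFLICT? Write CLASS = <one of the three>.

0: bank 1 row 1 — prev 0 → CONFLICT
1: bank 1 row 0 — prev 1 → CONFLICT
2: bank 5 row 14 — prev 14 → HIT
3: bank 3 row 2 — prev None → EMPTY
4: bank 5 row 14 — prev 14 → HIT
5: bank 3 row 2 — prev 2 → HIT
6: bank 1 row 9 — prev 0 → CONFLICT
7: bank 3 row 9 — prev 2 → CONFLICT
8: bank 5 row 14 — prev 14 → HIT
9: bank 3 row 9 — prev 9 → HIT

CLASS = HIT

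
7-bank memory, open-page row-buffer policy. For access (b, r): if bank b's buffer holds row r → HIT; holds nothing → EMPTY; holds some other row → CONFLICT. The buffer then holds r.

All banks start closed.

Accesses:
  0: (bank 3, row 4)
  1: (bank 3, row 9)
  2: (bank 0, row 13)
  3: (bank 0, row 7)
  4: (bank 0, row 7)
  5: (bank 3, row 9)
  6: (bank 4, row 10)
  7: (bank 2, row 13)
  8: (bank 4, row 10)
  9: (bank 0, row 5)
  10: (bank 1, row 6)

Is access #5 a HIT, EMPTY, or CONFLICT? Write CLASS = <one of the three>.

#0 (3,4) E
#1 (3,9) C  (was 4)
#2 (0,13) E
#3 (0,7) C  (was 13)
#4 (0,7) H  (was 7)
#5 (3,9) H  (was 9)
#6 (4,10) E
#7 (2,13) E
#8 (4,10) H  (was 10)
#9 (0,5) C  (was 7)
#10 (1,6) E

CLASS = HIT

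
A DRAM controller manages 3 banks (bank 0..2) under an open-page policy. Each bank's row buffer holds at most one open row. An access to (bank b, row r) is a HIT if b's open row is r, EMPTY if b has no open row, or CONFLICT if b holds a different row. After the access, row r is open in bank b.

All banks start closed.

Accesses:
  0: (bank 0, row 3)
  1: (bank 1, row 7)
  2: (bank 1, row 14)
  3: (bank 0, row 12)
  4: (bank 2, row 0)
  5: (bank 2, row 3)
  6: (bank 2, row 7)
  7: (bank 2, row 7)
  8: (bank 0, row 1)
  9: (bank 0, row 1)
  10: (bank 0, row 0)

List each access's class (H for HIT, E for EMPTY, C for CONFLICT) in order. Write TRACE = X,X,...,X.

0: bank 0 row 3 — prev None → EMPTY
1: bank 1 row 7 — prev None → EMPTY
2: bank 1 row 14 — prev 7 → CONFLICT
3: bank 0 row 12 — prev 3 → CONFLICT
4: bank 2 row 0 — prev None → EMPTY
5: bank 2 row 3 — prev 0 → CONFLICT
6: bank 2 row 7 — prev 3 → CONFLICT
7: bank 2 row 7 — prev 7 → HIT
8: bank 0 row 1 — prev 12 → CONFLICT
9: bank 0 row 1 — prev 1 → HIT
10: bank 0 row 0 — prev 1 → CONFLICT

TRACE = E,E,C,C,E,C,C,H,C,H,C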